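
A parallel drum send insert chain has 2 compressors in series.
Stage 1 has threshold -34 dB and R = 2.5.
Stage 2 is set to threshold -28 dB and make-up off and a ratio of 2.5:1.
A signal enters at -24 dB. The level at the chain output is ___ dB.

Stage 1: 10 dB above -34 dB, reduced 2.5:1 to 4 dB above → -30 dB.
Stage 2: below threshold (-30 ≤ -28); passes unchanged; output -30 dB.

-30 dB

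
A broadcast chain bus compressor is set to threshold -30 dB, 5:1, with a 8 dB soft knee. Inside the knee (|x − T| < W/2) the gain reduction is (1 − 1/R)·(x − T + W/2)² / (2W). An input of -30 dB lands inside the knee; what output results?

-30.8 dB

x − T + W/2 = -30 − (-30) + 4 = 4.
GR = (1 − 1/5) × 4² / 16 = 0.8 × 16 / 16 = 0.8 dB.
Output = -30 − 0.8 = -30.8 dB.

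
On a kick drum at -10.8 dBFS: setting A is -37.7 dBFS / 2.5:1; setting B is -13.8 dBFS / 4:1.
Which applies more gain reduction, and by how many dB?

A, by 13.89 dB

A: 26.9 dB over, compressed to 10.76 dB over, so 16.14 dB of GR.
B: 3 dB over, compressed to 0.75 dB over, so 2.25 dB of GR.
A reduces 13.89 dB more.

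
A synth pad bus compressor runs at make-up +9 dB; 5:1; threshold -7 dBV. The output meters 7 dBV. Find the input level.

Stripping the +9 dB make-up gives -2 dBV at the gain stage.
The compressed level sits -2 − (-7) = 5 dB over threshold.
Undo the ratio: input overshoot = 5 × 5 = 25 dB, giving input = 18 dBV.

18 dBV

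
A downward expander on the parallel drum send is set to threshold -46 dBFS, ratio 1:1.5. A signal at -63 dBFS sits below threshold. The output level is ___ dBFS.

The input is 17 dB below the -46 dBFS threshold.
A 1:1.5 expander multiplies undershoot by 1.5: 17 × 1.5 = 25.5 dB below threshold.
Output = -46 − 25.5 = -71.5 dBFS.

-71.5 dBFS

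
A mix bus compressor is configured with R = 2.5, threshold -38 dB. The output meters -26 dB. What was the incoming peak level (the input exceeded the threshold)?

Post-compression overshoot = -26 − (-38) = 12 dB.
Input overshoot = R × output overshoot = 30 dB → input = -38 + 30 = -8 dB.

-8 dB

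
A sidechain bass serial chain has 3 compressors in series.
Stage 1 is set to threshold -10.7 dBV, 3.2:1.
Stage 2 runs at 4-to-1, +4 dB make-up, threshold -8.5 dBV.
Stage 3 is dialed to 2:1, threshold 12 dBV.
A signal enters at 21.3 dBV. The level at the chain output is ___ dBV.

Stage 1: 21.3 dBV is 32 dB over -10.7 dBV; at 3.2:1 that becomes 10 dB over, giving -0.7 dBV.
Stage 2: -0.7 dBV is 7.8 dB over -8.5 dBV; at 4:1 that becomes 1.95 dB over, giving -6.55 dBV; +4 dB make-up → -2.55 dBV.
Stage 3: below threshold (-2.55 ≤ 12); passes unchanged; output -2.55 dBV.

-2.55 dBV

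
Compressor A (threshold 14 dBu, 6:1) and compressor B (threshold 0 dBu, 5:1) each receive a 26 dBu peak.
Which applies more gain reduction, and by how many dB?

A: overshoot 12 dB → output overshoot 2 dB → GR 10 dB.
B: overshoot 26 dB → output overshoot 5.2 dB → GR 20.8 dB.
B reduces 10.8 dB more.

B, by 10.8 dB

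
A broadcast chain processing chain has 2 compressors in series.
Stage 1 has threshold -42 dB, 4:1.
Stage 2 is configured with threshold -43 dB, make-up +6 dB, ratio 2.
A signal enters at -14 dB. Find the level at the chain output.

-33 dB

Stage 1: 28 dB above -42 dB, reduced 4:1 to 7 dB above → -35 dB.
Stage 2: overshoot 8 dB → 8/2 = 4 dB → -39 dB; +6 dB make-up → -33 dB.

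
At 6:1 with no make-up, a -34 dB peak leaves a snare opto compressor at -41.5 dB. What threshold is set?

Let T be the threshold. Output overshoot = (input overshoot)/R, so -41.5 − T = (-34 − T)/6.
6·(-41.5 − T) = -34 − T → 5·T = -249 − (-34) = -215.
T = -215/5 = -43 dB.

-43 dB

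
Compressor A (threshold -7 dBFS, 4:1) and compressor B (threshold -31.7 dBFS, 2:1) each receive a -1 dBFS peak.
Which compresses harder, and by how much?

B, by 10.85 dB

A: overshoot 6 dB → output overshoot 1.5 dB → GR 4.5 dB.
B: overshoot 30.7 dB → output overshoot 15.35 dB → GR 15.35 dB.
B applies 10.85 dB more gain reduction.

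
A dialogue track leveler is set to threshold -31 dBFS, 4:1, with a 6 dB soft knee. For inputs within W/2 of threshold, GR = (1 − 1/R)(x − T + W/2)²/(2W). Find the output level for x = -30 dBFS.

-31 dBFS

x − T + W/2 = -30 − (-31) + 3 = 4.
GR = (1 − 1/4) × 4² / 12 = 0.75 × 16 / 12 = 1 dB.
Output = -30 − 1 = -31 dBFS.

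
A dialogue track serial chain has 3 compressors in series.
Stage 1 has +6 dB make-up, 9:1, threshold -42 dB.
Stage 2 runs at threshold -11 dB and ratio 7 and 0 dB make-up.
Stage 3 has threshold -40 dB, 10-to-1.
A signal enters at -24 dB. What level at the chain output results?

-39.4 dB

Stage 1: -24 dB is 18 dB over -42 dB; at 9:1 that becomes 2 dB over, giving -40 dB; +6 dB make-up → -34 dB.
Stage 2: -34 dB ≤ -11 dB, so stage 2 doesn't engage; output -34 dB.
Stage 3: 6 dB above -40 dB, reduced 10:1 to 0.6 dB above → -39.4 dB.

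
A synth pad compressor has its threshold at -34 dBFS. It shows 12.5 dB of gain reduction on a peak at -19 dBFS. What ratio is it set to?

6:1

Input overshoot = -19 − (-34) = 15 dB.
Output overshoot = 15 − 12.5 = 2.5 dB.
Ratio = input overshoot / output overshoot = 15 / 2.5 = 6.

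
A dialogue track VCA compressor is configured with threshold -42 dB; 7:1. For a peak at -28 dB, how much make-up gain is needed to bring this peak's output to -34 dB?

6 dB

Without make-up, output = threshold + overshoot/7 = -42 + 2 = -40 dB.
Gap to target: 6 dB.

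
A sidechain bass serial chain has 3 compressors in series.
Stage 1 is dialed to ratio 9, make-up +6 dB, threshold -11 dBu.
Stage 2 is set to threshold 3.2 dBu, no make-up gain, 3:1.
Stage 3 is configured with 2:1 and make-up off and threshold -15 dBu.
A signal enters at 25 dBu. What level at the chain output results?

Stage 1: 36 dB above -11 dBu, reduced 9:1 to 4 dB above → -7 dBu; +6 dB make-up → -1 dBu.
Stage 2: -1 dBu ≤ 3.2 dBu, so stage 2 doesn't engage; output -1 dBu.
Stage 3: 14 dB above -15 dBu, reduced 2:1 to 7 dB above → -8 dBu.

-8 dBu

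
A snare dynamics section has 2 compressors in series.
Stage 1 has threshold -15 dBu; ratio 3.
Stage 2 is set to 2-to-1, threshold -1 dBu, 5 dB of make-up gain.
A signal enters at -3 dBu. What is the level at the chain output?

Stage 1: -3 dBu is 12 dB over -15 dBu; at 3:1 that becomes 4 dB over, giving -11 dBu.
Stage 2: -11 dBu is at or below the -1 dBu threshold — no compression; make-up brings it to -6 dBu.

-6 dBu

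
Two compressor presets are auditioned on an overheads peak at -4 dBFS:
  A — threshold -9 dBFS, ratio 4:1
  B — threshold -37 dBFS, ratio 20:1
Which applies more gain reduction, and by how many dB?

B, by 27.6 dB

A: GR = 5 − 5/4 = 3.75 dB.
B: GR = 33 − 33/20 = 31.35 dB.
Difference: 27.6 dB in favour of B.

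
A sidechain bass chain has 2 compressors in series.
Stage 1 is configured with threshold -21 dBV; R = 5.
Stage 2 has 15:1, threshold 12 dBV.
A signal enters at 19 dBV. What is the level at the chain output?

-13 dBV

Stage 1: overshoot 40 dB → 40/5 = 8 dB → -13 dBV.
Stage 2: -13 dBV is at or below the 12 dBV threshold — no compression; output -13 dBV.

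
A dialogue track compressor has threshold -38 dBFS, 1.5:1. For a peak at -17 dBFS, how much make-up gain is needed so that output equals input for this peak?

7 dB

Overshoot 21 dB → 21/1.5 = 14 dB after compression, so the compressed level is -38 + 14 = -24 dBFS.
Make-up = target − compressed = -17 − (-24) = 7 dB.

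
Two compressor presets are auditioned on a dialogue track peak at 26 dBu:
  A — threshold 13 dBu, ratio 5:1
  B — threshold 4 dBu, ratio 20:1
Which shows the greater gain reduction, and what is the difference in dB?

B, by 10.5 dB

A: 13 dB over, compressed to 2.6 dB over, so 10.4 dB of GR.
B: 22 dB over, compressed to 1.1 dB over, so 20.9 dB of GR.
B reduces 10.5 dB more.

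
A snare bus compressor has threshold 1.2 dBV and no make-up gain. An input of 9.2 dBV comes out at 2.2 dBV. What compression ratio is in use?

8:1

Input overshoot = 9.2 − 1.2 = 8 dB; output overshoot = 2.2 − 1.2 = 1 dB.
Ratio = 8 / 1 = 8.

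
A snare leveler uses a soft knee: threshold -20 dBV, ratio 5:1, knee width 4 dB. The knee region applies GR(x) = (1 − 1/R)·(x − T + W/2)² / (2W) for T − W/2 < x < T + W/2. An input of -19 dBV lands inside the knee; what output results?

x − T + W/2 = -19 − (-20) + 2 = 3.
GR = (1 − 1/5) × 3² / 8 = 0.8 × 9 / 8 = 0.9 dB.
Output = -19 − 0.9 = -19.9 dBV.

-19.9 dBV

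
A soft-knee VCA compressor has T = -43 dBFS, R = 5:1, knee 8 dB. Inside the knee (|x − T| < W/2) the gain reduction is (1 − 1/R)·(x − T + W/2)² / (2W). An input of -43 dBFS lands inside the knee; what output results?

-43.8 dBFS

x − T + W/2 = -43 − (-43) + 4 = 4.
GR = (1 − 1/5) × 4² / 16 = 0.8 × 16 / 16 = 0.8 dB.
Output = -43 − 0.8 = -43.8 dBFS.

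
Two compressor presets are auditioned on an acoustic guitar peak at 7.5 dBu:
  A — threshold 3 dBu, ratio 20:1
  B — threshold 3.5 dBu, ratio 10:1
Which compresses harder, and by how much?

A: 4.5 dB over, compressed to 0.225 dB over, so 4.275 dB of GR.
B: 4 dB over, compressed to 0.4 dB over, so 3.6 dB of GR.
A applies 0.675 dB more gain reduction.

A, by 0.675 dB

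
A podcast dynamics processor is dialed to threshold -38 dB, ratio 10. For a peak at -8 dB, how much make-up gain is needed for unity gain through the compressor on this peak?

Without make-up, output = threshold + overshoot/10 = -38 + 3 = -35 dB.
Gap to target: 27 dB.

27 dB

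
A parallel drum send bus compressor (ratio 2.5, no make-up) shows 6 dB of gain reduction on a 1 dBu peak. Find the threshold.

Let T be the threshold. Output overshoot = (input overshoot)/R, so -5 − T = (1 − T)/2.5.
2.5·(-5 − T) = 1 − T → 1.5·T = -12.5 − 1 = -13.5.
T = -13.5/1.5 = -9 dBu.

-9 dBu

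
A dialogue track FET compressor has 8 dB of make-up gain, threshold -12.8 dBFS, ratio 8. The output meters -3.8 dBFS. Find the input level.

Remove make-up: -3.8 − 8 = -11.8 dBFS.
Post-compression overshoot = -11.8 − (-12.8) = 1 dB.
Input overshoot = R × output overshoot = 8 dB → input = -12.8 + 8 = -4.8 dBFS.

-4.8 dBFS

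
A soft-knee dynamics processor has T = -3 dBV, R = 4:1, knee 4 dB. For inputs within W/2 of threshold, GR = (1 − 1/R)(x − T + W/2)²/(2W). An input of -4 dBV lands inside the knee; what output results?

-4.09375 dBV

x − T + W/2 = -4 − (-3) + 2 = 1.
GR = (1 − 1/4) × 1² / 8 = 0.75 × 1 / 8 = 0.09375 dB.
Output = -4 − 0.09375 = -4.09375 dBV.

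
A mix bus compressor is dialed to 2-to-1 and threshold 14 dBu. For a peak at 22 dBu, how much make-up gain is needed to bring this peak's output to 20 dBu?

2 dB

Without make-up, output = threshold + overshoot/2 = 14 + 4 = 18 dBu.
Gap to target: 2 dB.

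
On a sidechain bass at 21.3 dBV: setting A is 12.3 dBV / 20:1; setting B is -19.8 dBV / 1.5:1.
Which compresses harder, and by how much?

B, by 5.15 dB

A: GR = 9 − 9/20 = 8.55 dB.
B: GR = 41.1 − 41.1/1.5 = 13.7 dB.
Difference: 5.15 dB in favour of B.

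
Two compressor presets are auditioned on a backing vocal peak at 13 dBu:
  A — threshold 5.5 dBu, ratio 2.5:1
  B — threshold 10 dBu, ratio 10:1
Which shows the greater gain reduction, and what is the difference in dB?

A, by 1.8 dB

A: GR = 7.5 − 7.5/2.5 = 4.5 dB.
B: GR = 3 − 3/10 = 2.7 dB.
Difference: 1.8 dB in favour of A.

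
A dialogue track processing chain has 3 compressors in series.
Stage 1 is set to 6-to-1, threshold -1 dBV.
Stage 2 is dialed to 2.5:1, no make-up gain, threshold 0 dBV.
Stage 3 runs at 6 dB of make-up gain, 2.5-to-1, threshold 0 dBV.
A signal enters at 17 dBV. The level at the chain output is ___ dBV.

6.32 dBV

Stage 1: 18 dB above -1 dBV, reduced 6:1 to 3 dB above → 2 dBV.
Stage 2: overshoot 2 dB → 2/2.5 = 0.8 dB → 0.8 dBV.
Stage 3: overshoot 0.8 dB → 0.8/2.5 = 0.32 dB → 0.32 dBV; +6 dB make-up → 6.32 dBV.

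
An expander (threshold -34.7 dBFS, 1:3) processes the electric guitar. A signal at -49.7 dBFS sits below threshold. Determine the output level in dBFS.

-79.7 dBFS

Undershoot = (-34.7) − (-49.7) = 15 dB.
At 1:3, that expands to 45 dB under threshold.
Output = -34.7 − 45 = -79.7 dBFS.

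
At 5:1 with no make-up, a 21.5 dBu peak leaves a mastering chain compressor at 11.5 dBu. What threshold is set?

9 dBu

Let T be the threshold. Output overshoot = (input overshoot)/R, so 11.5 − T = (21.5 − T)/5.
5·(11.5 − T) = 21.5 − T → 4·T = 57.5 − 21.5 = 36.
T = 36/4 = 9 dBu.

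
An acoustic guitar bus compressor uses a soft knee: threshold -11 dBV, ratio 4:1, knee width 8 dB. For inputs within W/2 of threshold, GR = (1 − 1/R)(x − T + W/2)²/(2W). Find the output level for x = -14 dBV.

-14.046875 dBV

x − T + W/2 = -14 − (-11) + 4 = 1.
GR = (1 − 1/4) × 1² / 16 = 0.75 × 1 / 16 = 0.046875 dB.
Output = -14 − 0.046875 = -14.046875 dBV.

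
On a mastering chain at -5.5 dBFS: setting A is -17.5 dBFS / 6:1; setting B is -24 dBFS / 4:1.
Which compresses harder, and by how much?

A: GR = 12 − 12/6 = 10 dB.
B: GR = 18.5 − 18.5/4 = 13.875 dB.
B applies 3.875 dB more gain reduction.

B, by 3.875 dB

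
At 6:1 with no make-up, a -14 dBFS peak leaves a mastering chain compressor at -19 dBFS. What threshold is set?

Gain reduction = -14 − (-19) = 5 dB; output overshoot = GR / (R − 1) = 5 / 5 = 1 dB.
Threshold = output − output overshoot = -19 − 1 = -20 dBFS.

-20 dBFS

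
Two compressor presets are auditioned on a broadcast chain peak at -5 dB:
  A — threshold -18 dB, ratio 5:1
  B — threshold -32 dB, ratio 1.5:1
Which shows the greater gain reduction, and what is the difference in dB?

A, by 1.4 dB

A: GR = 13 − 13/5 = 10.4 dB.
B: GR = 27 − 27/1.5 = 9 dB.
A reduces 1.4 dB more.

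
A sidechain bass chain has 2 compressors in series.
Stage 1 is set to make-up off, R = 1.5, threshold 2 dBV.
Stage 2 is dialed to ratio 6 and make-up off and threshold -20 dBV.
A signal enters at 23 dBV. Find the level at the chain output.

Stage 1: 23 dBV is 21 dB over 2 dBV; at 1.5:1 that becomes 14 dB over, giving 16 dBV.
Stage 2: 36 dB above -20 dBV, reduced 6:1 to 6 dB above → -14 dBV.

-14 dBV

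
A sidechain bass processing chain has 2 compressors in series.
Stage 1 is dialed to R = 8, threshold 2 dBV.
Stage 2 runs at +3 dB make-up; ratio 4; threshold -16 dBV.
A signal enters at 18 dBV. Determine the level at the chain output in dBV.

Stage 1: 16 dB above 2 dBV, reduced 8:1 to 2 dB above → 4 dBV.
Stage 2: overshoot 20 dB → 20/4 = 5 dB → -11 dBV; +3 dB make-up → -8 dBV.

-8 dBV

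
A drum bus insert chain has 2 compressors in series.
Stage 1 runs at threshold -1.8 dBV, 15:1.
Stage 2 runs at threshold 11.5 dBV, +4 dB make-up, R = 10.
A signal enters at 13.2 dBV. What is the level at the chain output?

3.2 dBV

Stage 1: 13.2 dBV is 15 dB over -1.8 dBV; at 15:1 that becomes 1 dB over, giving -0.8 dBV.
Stage 2: -0.8 dBV is at or below the 11.5 dBV threshold — no compression; make-up brings it to 3.2 dBV.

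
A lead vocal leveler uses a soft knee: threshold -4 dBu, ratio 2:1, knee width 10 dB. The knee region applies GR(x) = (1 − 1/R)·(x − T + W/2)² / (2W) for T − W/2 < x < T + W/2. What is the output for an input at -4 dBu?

-4.625 dBu

x − T + W/2 = -4 − (-4) + 5 = 5.
GR = (1 − 1/2) × 5² / 20 = 0.5 × 25 / 20 = 0.625 dB.
Output = -4 − 0.625 = -4.625 dBu.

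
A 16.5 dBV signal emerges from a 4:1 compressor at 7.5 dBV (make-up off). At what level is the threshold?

4.5 dBV

Gain reduction = 16.5 − 7.5 = 9 dB; output overshoot = GR / (R − 1) = 9 / 3 = 3 dB.
Threshold = output − output overshoot = 7.5 − 3 = 4.5 dBV.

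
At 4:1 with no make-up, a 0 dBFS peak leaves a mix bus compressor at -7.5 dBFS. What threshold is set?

-10 dBFS

Input is 10 dB above T (since output overshoot × R = input overshoot: (-7.5 − T)·4 = 0 − T gives T = -10 dBFS).
Check: -10 + (0 − (-10))/4 = -10 + 2.5 = -7.5 dBFS. ✓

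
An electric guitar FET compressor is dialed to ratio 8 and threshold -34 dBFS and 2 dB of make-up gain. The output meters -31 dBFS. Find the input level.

-26 dBFS

Stripping the +2 dB make-up gives -33 dBFS at the gain stage.
That's 1 dB above the -34 dBFS threshold.
Undo the ratio: input overshoot = 1 × 8 = 8 dB, giving input = -26 dBFS.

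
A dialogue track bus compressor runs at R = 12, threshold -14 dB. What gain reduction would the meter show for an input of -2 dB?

11 dB

Overshoot = -2 − (-14) = 12 dB.
A 12:1 ratio leaves 1 dB of that excess.
GR = overshoot in − overshoot out = 12 − 1 = 11 dB.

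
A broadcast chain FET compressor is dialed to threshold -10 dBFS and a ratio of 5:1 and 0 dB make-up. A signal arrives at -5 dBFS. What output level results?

-9 dBFS

Overshoot: -5 − (-10) = 5 dB.
5:1 compression reduces that to 5/5 = 1 dB over.
That puts the output at -9 dBFS.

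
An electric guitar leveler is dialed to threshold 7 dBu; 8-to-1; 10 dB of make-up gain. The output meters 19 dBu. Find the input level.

23 dBu

Before make-up, the level was 19 − 10 = 9 dBu.
That's 2 dB above the 7 dBu threshold.
Input overshoot = R × output overshoot = 16 dB → input = 7 + 16 = 23 dBu.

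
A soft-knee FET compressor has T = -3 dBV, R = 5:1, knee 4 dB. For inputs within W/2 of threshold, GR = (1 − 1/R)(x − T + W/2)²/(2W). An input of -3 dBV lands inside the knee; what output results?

-3.4 dBV

x − T + W/2 = -3 − (-3) + 2 = 2.
GR = (1 − 1/5) × 2² / 8 = 0.8 × 4 / 8 = 0.4 dB.
Output = -3 − 0.4 = -3.4 dBV.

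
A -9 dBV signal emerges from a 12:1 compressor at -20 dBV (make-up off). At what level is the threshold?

-21 dBV

Input is 12 dB above T (since output overshoot × R = input overshoot: (-20 − T)·12 = -9 − T gives T = -21 dBV).
Check: -21 + (-9 − (-21))/12 = -21 + 1 = -20 dBV. ✓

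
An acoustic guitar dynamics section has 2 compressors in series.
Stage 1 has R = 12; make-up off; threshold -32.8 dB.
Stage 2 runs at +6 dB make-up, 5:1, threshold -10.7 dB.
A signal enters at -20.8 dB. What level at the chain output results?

Stage 1: overshoot 12 dB → 12/12 = 1 dB → -31.8 dB.
Stage 2: -31.8 dB ≤ -10.7 dB, so stage 2 doesn't engage; make-up brings it to -25.8 dB.

-25.8 dB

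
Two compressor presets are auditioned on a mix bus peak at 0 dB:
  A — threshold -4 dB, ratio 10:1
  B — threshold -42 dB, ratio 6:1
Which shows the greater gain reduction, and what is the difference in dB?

A: GR = 4 − 4/10 = 3.6 dB.
B: GR = 42 − 42/6 = 35 dB.
B applies 31.4 dB more gain reduction.

B, by 31.4 dB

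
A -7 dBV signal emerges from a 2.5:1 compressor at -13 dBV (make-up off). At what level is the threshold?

-17 dBV

Gain reduction = -7 − (-13) = 6 dB; output overshoot = GR / (R − 1) = 6 / 1.5 = 4 dB.
Threshold = output − output overshoot = -13 − 4 = -17 dBV.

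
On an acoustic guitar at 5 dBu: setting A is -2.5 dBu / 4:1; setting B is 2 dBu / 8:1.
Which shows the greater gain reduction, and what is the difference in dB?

A, by 3 dB

A: GR = 7.5 − 7.5/4 = 5.625 dB.
B: GR = 3 − 3/8 = 2.625 dB.
Difference: 3 dB in favour of A.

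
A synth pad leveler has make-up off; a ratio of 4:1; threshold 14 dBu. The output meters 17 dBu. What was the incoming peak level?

That's 3 dB above the 14 dBu threshold.
Before 4:1 compression the overshoot was 3 × 4 = 12 dB, so input = 14 + 12 = 26 dBu.

26 dBu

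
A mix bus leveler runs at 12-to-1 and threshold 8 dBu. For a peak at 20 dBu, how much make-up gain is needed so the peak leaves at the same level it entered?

Without make-up, output = threshold + overshoot/12 = 8 + 1 = 9 dBu.
Gap to target: 11 dB.

11 dB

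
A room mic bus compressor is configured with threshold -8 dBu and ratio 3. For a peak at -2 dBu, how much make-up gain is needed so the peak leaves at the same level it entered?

Overshoot 6 dB → 6/3 = 2 dB after compression, so the compressed level is -8 + 2 = -6 dBu.
Make-up = target − compressed = -2 − (-6) = 4 dB.

4 dB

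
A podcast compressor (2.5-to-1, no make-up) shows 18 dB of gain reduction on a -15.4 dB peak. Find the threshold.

-45.4 dB

Input is 30 dB above T (since output overshoot × R = input overshoot: (-33.4 − T)·2.5 = -15.4 − T gives T = -45.4 dB).
Check: -45.4 + (-15.4 − (-45.4))/2.5 = -45.4 + 12 = -33.4 dB. ✓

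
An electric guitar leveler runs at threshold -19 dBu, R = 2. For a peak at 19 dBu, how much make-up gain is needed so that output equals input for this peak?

Without make-up, output = threshold + overshoot/2 = -19 + 19 = 0 dBu.
Gap to target: 19 dB.

19 dB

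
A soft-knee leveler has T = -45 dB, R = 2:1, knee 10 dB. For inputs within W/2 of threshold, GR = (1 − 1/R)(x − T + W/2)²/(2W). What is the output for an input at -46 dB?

-46.4 dB

x − T + W/2 = -46 − (-45) + 5 = 4.
GR = (1 − 1/2) × 4² / 20 = 0.5 × 16 / 20 = 0.4 dB.
Output = -46 − 0.4 = -46.4 dB.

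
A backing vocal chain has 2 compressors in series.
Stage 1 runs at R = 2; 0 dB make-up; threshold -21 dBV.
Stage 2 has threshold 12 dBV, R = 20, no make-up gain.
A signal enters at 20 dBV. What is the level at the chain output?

-0.5 dBV

Stage 1: 20 dBV is 41 dB over -21 dBV; at 2:1 that becomes 20.5 dB over, giving -0.5 dBV.
Stage 2: -0.5 dBV is at or below the 12 dBV threshold — no compression; output -0.5 dBV.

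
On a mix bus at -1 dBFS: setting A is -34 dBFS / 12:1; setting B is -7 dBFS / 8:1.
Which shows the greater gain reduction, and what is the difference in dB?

A: GR = 33 − 33/12 = 30.25 dB.
B: GR = 6 − 6/8 = 5.25 dB.
Difference: 25 dB in favour of A.

A, by 25 dB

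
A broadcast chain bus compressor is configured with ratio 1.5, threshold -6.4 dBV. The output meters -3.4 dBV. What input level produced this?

Post-compression overshoot = -3.4 − (-6.4) = 3 dB.
Undo the ratio: input overshoot = 3 × 1.5 = 4.5 dB, giving input = -1.9 dBV.

-1.9 dBV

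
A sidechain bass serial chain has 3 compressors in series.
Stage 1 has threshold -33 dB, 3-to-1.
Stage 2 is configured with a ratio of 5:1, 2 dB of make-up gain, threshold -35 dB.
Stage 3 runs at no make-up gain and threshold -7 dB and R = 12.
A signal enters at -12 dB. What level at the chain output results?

-31.2 dB

Stage 1: 21 dB above -33 dB, reduced 3:1 to 7 dB above → -26 dB.
Stage 2: overshoot 9 dB → 9/5 = 1.8 dB → -33.2 dB; +2 dB make-up → -31.2 dB.
Stage 3: below threshold (-31.2 ≤ -7); passes unchanged; output -31.2 dB.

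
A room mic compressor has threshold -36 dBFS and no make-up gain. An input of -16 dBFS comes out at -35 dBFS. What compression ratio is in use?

Input overshoot = -16 − (-36) = 20 dB; output overshoot = -35 − (-36) = 1 dB.
Ratio = 20 / 1 = 20.

20:1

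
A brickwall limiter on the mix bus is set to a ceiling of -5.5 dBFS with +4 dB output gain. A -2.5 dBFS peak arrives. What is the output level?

A brickwall limiter is an ∞:1 compressor: any input above the ceiling is clamped to -5.5 dBFS.
Output gain then adds 4 dB: -5.5 + 4 = -1.5 dBFS.

-1.5 dBFS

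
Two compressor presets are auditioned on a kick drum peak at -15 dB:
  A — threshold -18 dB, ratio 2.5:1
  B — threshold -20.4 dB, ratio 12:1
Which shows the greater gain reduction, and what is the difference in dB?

B, by 3.15 dB

A: 3 dB over, compressed to 1.2 dB over, so 1.8 dB of GR.
B: 5.4 dB over, compressed to 0.45 dB over, so 4.95 dB of GR.
B reduces 3.15 dB more.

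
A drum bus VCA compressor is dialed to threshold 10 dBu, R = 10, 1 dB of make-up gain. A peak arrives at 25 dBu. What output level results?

The input is 15 dB above the 10 dBu threshold.
10:1 compression reduces that to 15/10 = 1.5 dB over.
Output = 10 + 1.5 = 11.5 dBu; make-up adds 1 dB, giving 12.5 dBu.

12.5 dBu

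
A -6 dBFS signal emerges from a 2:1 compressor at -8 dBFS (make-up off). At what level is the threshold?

-10 dBFS

Input is 4 dB above T (since output overshoot × R = input overshoot: (-8 − T)·2 = -6 − T gives T = -10 dBFS).
Check: -10 + (-6 − (-10))/2 = -10 + 2 = -8 dBFS. ✓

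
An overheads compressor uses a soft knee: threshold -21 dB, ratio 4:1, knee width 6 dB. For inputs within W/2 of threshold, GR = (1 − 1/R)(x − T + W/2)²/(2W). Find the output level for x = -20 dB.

-21 dB

x − T + W/2 = -20 − (-21) + 3 = 4.
GR = (1 − 1/4) × 4² / 12 = 0.75 × 16 / 12 = 1 dB.
Output = -20 − 1 = -21 dB.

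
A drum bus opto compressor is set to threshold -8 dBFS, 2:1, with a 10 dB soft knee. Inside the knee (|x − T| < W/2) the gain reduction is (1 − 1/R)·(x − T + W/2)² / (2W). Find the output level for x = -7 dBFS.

-7.9 dBFS

x − T + W/2 = -7 − (-8) + 5 = 6.
GR = (1 − 1/2) × 6² / 20 = 0.5 × 36 / 20 = 0.9 dB.
Output = -7 − 0.9 = -7.9 dBFS.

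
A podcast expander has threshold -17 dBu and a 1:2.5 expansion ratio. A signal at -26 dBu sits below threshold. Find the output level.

-39.5 dBu

Undershoot = (-17) − (-26) = 9 dB.
At 1:2.5, that expands to 22.5 dB under threshold.
Output = -17 − 22.5 = -39.5 dBu.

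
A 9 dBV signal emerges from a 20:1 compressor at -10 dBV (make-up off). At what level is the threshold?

-11 dBV

Gain reduction = 9 − (-10) = 19 dB; output overshoot = GR / (R − 1) = 19 / 19 = 1 dB.
Threshold = output − output overshoot = -10 − 1 = -11 dBV.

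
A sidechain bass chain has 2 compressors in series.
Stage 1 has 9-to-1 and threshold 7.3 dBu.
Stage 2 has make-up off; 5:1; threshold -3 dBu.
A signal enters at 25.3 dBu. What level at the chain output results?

Stage 1: overshoot 18 dB → 18/9 = 2 dB → 9.3 dBu.
Stage 2: 9.3 dBu is 12.3 dB over -3 dBu; at 5:1 that becomes 2.46 dB over, giving -0.54 dBu.

-0.54 dBu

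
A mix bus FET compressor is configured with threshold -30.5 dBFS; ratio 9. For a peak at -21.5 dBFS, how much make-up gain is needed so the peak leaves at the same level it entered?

The peak compresses to -30.5 + 9/9 = -29.5 dBFS.
To reach -21.5 dBFS requires -21.5 − (-29.5) = 8 dB of make-up.

8 dB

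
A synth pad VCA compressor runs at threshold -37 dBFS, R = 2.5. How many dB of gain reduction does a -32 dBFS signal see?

3 dB

The signal is 5 dB above threshold.
A 2.5:1 ratio leaves 2 dB of that excess.
GR = overshoot in − overshoot out = 5 − 2 = 3 dB.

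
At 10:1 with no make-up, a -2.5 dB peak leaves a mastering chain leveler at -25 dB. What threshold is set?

Let T be the threshold. Output overshoot = (input overshoot)/R, so -25 − T = (-2.5 − T)/10.
10·(-25 − T) = -2.5 − T → 9·T = -250 − (-2.5) = -247.5.
T = -247.5/9 = -27.5 dB.

-27.5 dB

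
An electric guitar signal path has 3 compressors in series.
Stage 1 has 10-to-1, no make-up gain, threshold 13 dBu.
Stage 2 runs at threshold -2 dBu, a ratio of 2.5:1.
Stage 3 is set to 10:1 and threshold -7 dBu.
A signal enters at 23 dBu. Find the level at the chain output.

-5.86 dBu

Stage 1: 23 dBu is 10 dB over 13 dBu; at 10:1 that becomes 1 dB over, giving 14 dBu.
Stage 2: 14 dBu is 16 dB over -2 dBu; at 2.5:1 that becomes 6.4 dB over, giving 4.4 dBu.
Stage 3: 11.4 dB above -7 dBu, reduced 10:1 to 1.14 dB above → -5.86 dBu.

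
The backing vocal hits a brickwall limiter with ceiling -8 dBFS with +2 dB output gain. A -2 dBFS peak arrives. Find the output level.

The limiter clamps the peak to its -8 dBFS ceiling.
Output gain then adds 2 dB: -8 + 2 = -6 dBFS.

-6 dBFS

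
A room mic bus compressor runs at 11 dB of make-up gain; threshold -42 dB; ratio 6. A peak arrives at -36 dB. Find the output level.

Overshoot: -36 − (-42) = 6 dB.
6:1 compression reduces that to 6/6 = 1 dB over.
Output = -42 + 1 = -41 dB; make-up adds 11 dB, giving -30 dB.

-30 dB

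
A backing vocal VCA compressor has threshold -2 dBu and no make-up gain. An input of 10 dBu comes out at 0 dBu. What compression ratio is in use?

Input overshoot = 10 − (-2) = 12 dB; output overshoot = 0 − (-2) = 2 dB.
Ratio = 12 / 2 = 6.

6:1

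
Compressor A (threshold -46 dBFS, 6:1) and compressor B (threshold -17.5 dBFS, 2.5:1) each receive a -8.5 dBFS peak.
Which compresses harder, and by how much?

A, by 25.85 dB

A: overshoot 37.5 dB → output overshoot 6.25 dB → GR 31.25 dB.
B: overshoot 9 dB → output overshoot 3.6 dB → GR 5.4 dB.
Difference: 25.85 dB in favour of A.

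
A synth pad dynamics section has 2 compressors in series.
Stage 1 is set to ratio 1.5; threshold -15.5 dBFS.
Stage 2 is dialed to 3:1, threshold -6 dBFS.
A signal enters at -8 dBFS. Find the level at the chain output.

Stage 1: 7.5 dB above -15.5 dBFS, reduced 1.5:1 to 5 dB above → -10.5 dBFS.
Stage 2: -10.5 dBFS is at or below the -6 dBFS threshold — no compression; output -10.5 dBFS.

-10.5 dBFS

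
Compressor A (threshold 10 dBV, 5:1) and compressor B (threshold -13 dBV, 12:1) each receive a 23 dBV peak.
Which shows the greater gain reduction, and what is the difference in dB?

A: GR = 13 − 13/5 = 10.4 dB.
B: GR = 36 − 36/12 = 33 dB.
B applies 22.6 dB more gain reduction.

B, by 22.6 dB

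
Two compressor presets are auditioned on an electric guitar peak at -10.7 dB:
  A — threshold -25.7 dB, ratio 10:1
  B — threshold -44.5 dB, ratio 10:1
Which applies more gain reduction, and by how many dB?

A: 15 dB over, compressed to 1.5 dB over, so 13.5 dB of GR.
B: 33.8 dB over, compressed to 3.38 dB over, so 30.42 dB of GR.
Difference: 16.92 dB in favour of B.

B, by 16.92 dB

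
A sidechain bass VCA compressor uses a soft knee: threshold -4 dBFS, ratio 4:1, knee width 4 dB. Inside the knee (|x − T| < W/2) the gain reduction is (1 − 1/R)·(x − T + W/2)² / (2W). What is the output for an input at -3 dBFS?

x − T + W/2 = -3 − (-4) + 2 = 3.
GR = (1 − 1/4) × 3² / 8 = 0.75 × 9 / 8 = 0.84375 dB.
Output = -3 − 0.84375 = -3.84375 dBFS.

-3.84375 dBFS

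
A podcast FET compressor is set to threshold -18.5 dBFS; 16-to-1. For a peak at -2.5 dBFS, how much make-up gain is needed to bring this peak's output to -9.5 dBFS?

Without make-up, output = threshold + overshoot/16 = -18.5 + 1 = -17.5 dBFS.
Gap to target: 8 dB.

8 dB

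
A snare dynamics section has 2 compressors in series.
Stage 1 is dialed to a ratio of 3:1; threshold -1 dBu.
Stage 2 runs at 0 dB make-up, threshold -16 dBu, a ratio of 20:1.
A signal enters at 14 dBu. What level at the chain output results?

-15 dBu

Stage 1: 14 dBu is 15 dB over -1 dBu; at 3:1 that becomes 5 dB over, giving 4 dBu.
Stage 2: 20 dB above -16 dBu, reduced 20:1 to 1 dB above → -15 dBu.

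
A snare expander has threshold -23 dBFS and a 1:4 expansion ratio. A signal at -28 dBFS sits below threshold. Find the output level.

Undershoot = (-23) − (-28) = 5 dB.
At 1:4, that expands to 20 dB under threshold.
Output = -23 − 20 = -43 dBFS.

-43 dBFS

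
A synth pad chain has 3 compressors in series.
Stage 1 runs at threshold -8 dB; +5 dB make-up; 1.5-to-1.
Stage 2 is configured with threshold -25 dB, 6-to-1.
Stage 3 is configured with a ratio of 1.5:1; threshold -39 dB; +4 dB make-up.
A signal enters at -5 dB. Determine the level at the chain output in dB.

-23 dB

Stage 1: overshoot 3 dB → 3/1.5 = 2 dB → -6 dB; +5 dB make-up → -1 dB.
Stage 2: 24 dB above -25 dB, reduced 6:1 to 4 dB above → -21 dB.
Stage 3: 18 dB above -39 dB, reduced 1.5:1 to 12 dB above → -27 dB; +4 dB make-up → -23 dB.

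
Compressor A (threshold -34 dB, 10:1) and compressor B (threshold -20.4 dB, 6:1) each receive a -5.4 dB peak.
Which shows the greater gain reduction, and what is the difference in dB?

A, by 13.24 dB

A: GR = 28.6 − 28.6/10 = 25.74 dB.
B: GR = 15 − 15/6 = 12.5 dB.
A applies 13.24 dB more gain reduction.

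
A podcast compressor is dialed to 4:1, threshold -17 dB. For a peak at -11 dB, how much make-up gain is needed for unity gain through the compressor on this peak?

4.5 dB

Without make-up, output = threshold + overshoot/4 = -17 + 1.5 = -15.5 dB.
Gap to target: 4.5 dB.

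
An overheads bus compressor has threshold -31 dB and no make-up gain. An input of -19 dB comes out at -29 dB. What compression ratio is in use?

Input overshoot = -19 − (-31) = 12 dB; output overshoot = -29 − (-31) = 2 dB.
Ratio = 12 / 2 = 6.

6:1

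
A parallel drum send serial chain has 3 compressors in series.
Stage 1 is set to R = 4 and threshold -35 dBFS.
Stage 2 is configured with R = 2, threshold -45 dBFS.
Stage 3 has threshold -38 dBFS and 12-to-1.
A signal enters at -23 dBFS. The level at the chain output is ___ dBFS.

Stage 1: -23 dBFS is 12 dB over -35 dBFS; at 4:1 that becomes 3 dB over, giving -32 dBFS.
Stage 2: -32 dBFS is 13 dB over -45 dBFS; at 2:1 that becomes 6.5 dB over, giving -38.5 dBFS.
Stage 3: -38.5 dBFS ≤ -38 dBFS, so stage 3 doesn't engage; output -38.5 dBFS.

-38.5 dBFS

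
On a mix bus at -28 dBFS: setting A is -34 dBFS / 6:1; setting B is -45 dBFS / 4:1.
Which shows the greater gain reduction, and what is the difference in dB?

B, by 7.75 dB

A: GR = 6 − 6/6 = 5 dB.
B: GR = 17 − 17/4 = 12.75 dB.
B applies 7.75 dB more gain reduction.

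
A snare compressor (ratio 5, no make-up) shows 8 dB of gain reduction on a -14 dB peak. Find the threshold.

-24 dB

Gain reduction = -14 − (-22) = 8 dB; output overshoot = GR / (R − 1) = 8 / 4 = 2 dB.
Threshold = output − output overshoot = -22 − 2 = -24 dB.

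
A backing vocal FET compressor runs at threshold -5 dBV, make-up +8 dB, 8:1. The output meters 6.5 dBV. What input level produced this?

23 dBV

Stripping the +8 dB make-up gives -1.5 dBV at the gain stage.
Post-compression overshoot = -1.5 − (-5) = 3.5 dB.
Input overshoot = R × output overshoot = 28 dB → input = -5 + 28 = 23 dBV.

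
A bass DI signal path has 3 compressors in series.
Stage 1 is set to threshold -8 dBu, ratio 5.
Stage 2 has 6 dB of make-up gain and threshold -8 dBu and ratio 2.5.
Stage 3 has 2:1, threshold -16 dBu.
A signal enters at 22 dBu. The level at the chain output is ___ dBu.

Stage 1: 30 dB above -8 dBu, reduced 5:1 to 6 dB above → -2 dBu.
Stage 2: 6 dB above -8 dBu, reduced 2.5:1 to 2.4 dB above → -5.6 dBu; +6 dB make-up → 0.4 dBu.
Stage 3: 16.4 dB above -16 dBu, reduced 2:1 to 8.2 dB above → -7.8 dBu.

-7.8 dBu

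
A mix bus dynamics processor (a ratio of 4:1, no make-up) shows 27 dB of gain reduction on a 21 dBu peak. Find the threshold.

-15 dBu

Input is 36 dB above T (since output overshoot × R = input overshoot: (-6 − T)·4 = 21 − T gives T = -15 dBu).
Check: -15 + (21 − (-15))/4 = -15 + 9 = -6 dBu. ✓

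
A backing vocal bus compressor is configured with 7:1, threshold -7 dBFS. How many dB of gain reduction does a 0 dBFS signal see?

6 dB

0 dBFS exceeds the threshold by 7 dB.
A 7:1 ratio leaves 1 dB of that excess.
Gain reduction = 7 − 1 = 6 dB.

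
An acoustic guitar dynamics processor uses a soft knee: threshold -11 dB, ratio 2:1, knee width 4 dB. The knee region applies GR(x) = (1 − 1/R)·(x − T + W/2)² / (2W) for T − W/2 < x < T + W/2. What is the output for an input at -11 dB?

-11.25 dB

x − T + W/2 = -11 − (-11) + 2 = 2.
GR = (1 − 1/2) × 2² / 8 = 0.5 × 4 / 8 = 0.25 dB.
Output = -11 − 0.25 = -11.25 dB.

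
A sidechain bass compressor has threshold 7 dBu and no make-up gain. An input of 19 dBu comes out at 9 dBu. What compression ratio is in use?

6:1

Input overshoot = 19 − 7 = 12 dB; output overshoot = 9 − 7 = 2 dB.
Ratio = 12 / 2 = 6.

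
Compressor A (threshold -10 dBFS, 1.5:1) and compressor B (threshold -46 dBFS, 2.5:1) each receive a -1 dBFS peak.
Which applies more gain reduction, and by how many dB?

B, by 24 dB

A: overshoot 9 dB → output overshoot 6 dB → GR 3 dB.
B: overshoot 45 dB → output overshoot 18 dB → GR 27 dB.
Difference: 24 dB in favour of B.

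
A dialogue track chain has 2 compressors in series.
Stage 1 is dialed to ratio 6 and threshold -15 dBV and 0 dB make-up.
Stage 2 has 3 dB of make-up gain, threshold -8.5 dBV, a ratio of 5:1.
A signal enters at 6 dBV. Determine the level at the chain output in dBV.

-8.5 dBV

Stage 1: overshoot 21 dB → 21/6 = 3.5 dB → -11.5 dBV.
Stage 2: -11.5 dBV ≤ -8.5 dBV, so stage 2 doesn't engage; make-up brings it to -8.5 dBV.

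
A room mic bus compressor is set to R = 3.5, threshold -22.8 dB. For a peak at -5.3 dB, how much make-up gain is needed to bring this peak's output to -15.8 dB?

2 dB

The peak compresses to -22.8 + 17.5/3.5 = -17.8 dB.
To reach -15.8 dB requires -15.8 − (-17.8) = 2 dB of make-up.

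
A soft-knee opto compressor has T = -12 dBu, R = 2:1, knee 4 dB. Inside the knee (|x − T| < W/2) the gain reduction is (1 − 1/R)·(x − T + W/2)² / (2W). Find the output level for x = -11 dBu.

-11.5625 dBu

x − T + W/2 = -11 − (-12) + 2 = 3.
GR = (1 − 1/2) × 3² / 8 = 0.5 × 9 / 8 = 0.5625 dB.
Output = -11 − 0.5625 = -11.5625 dBu.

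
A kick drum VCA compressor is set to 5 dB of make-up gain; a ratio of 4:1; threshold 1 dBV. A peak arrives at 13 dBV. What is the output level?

9 dBV

13 dBV sits 12 dB over threshold.
4:1 compression reduces that to 12/4 = 3 dB over.
So the level is 1 + 3 = 4 dBV; make-up adds 5 dB, giving 9 dBV.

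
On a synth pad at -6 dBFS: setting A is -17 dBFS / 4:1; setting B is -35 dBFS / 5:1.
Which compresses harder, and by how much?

A: GR = 11 − 11/4 = 8.25 dB.
B: GR = 29 − 29/5 = 23.2 dB.
B applies 14.95 dB more gain reduction.

B, by 14.95 dB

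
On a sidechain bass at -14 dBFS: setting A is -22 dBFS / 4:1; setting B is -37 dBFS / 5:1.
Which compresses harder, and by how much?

B, by 12.4 dB

A: overshoot 8 dB → output overshoot 2 dB → GR 6 dB.
B: overshoot 23 dB → output overshoot 4.6 dB → GR 18.4 dB.
B applies 12.4 dB more gain reduction.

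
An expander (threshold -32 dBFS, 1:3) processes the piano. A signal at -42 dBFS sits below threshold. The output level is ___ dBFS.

Undershoot = (-32) − (-42) = 10 dB.
At 1:3, that expands to 30 dB under threshold.
Output = -32 − 30 = -62 dBFS.

-62 dBFS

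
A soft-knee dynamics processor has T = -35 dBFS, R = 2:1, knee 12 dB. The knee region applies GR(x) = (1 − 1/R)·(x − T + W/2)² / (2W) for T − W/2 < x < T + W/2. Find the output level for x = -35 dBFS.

-35.75 dBFS

x − T + W/2 = -35 − (-35) + 6 = 6.
GR = (1 − 1/2) × 6² / 24 = 0.5 × 36 / 24 = 0.75 dB.
Output = -35 − 0.75 = -35.75 dBFS.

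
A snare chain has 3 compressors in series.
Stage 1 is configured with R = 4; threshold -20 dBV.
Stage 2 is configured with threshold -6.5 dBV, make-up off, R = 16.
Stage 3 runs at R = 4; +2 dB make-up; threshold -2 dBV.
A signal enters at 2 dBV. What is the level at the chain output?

Stage 1: 2 dBV is 22 dB over -20 dBV; at 4:1 that becomes 5.5 dB over, giving -14.5 dBV.
Stage 2: below threshold (-14.5 ≤ -6.5); passes unchanged; output -14.5 dBV.
Stage 3: below threshold (-14.5 ≤ -2); passes unchanged; make-up brings it to -12.5 dBV.

-12.5 dBV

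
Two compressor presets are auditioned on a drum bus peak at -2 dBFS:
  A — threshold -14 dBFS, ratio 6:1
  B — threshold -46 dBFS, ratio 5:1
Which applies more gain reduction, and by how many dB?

B, by 25.2 dB

A: overshoot 12 dB → output overshoot 2 dB → GR 10 dB.
B: overshoot 44 dB → output overshoot 8.8 dB → GR 35.2 dB.
Difference: 25.2 dB in favour of B.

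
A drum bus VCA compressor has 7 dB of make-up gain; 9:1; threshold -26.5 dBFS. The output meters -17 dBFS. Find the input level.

Stripping the +7 dB make-up gives -24 dBFS at the gain stage.
The compressed level sits -24 − (-26.5) = 2.5 dB over threshold.
Input overshoot = R × output overshoot = 22.5 dB → input = -26.5 + 22.5 = -4 dBFS.

-4 dBFS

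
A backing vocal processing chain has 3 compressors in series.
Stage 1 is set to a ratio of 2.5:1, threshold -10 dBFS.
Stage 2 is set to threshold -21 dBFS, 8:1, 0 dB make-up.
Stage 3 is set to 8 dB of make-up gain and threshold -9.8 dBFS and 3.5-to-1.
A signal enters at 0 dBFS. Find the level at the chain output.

-11.125 dBFS

Stage 1: overshoot 10 dB → 10/2.5 = 4 dB → -6 dBFS.
Stage 2: -6 dBFS is 15 dB over -21 dBFS; at 8:1 that becomes 1.875 dB over, giving -19.125 dBFS.
Stage 3: below threshold (-19.125 ≤ -9.8); passes unchanged; make-up brings it to -11.125 dBFS.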